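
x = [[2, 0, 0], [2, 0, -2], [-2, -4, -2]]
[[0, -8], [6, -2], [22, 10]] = x@[[0, -4], [-4, 1], [-3, -3]]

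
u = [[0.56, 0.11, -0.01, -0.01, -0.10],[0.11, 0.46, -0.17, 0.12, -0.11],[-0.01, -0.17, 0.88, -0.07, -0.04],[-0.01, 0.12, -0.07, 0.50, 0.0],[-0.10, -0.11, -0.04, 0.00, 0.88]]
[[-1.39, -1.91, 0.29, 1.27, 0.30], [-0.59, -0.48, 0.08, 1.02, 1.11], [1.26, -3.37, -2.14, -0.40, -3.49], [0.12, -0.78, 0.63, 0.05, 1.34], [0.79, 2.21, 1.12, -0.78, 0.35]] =u@[[-2.29, -3.02, 0.89, 1.84, 0.47], [-0.15, -0.87, -0.98, 1.69, 0.48], [1.44, -4.10, -2.47, -0.15, -3.69], [0.43, -1.99, 1.16, -0.28, 2.06], [0.68, 1.87, 1.14, -0.47, 0.34]]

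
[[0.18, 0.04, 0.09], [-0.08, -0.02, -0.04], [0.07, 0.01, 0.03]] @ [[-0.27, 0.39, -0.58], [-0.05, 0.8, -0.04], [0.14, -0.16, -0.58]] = [[-0.04, 0.09, -0.16], [0.02, -0.04, 0.07], [-0.02, 0.03, -0.06]]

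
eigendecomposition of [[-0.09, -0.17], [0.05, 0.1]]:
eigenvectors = [[-0.92, 0.82], [0.39, -0.57]]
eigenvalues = [-0.02, 0.03]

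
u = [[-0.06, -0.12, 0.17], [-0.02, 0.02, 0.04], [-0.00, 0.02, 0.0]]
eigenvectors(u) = [[-0.98, 0.37, 0.90], [-0.19, -0.85, 0.1], [0.04, -0.37, 0.41]]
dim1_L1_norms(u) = [0.35, 0.08, 0.02]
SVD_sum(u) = [[-0.06, -0.12, 0.17], [-0.01, -0.01, 0.02], [0.0, 0.01, -0.01]] + [[0.0, -0.0, -0.0], [-0.01, 0.03, 0.02], [-0.0, 0.01, 0.01]] + [[0.0, 0.0, 0.00], [-0.00, -0.0, -0.0], [0.00, 0.00, 0.0]]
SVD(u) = [[-0.99,0.09,0.09],  [-0.12,-0.92,-0.37],  [0.05,-0.38,0.93]] @ diag([0.21842374973811715, 0.044574047481809737, 0.00205422526265183]) @ [[0.28,0.54,-0.79], [0.29,-0.84,-0.47], [0.92,0.1,0.39]]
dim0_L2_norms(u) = [0.06, 0.12, 0.17]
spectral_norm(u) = 0.22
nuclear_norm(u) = 0.27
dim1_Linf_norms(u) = [0.17, 0.04, 0.02]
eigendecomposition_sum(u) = [[-0.06, -0.10, 0.16], [-0.01, -0.02, 0.03], [0.00, 0.00, -0.01]] + [[0.00, -0.02, -0.00], [-0.01, 0.04, 0.01], [-0.0, 0.02, 0.00]] + [[0.0, -0.00, 0.01], [0.0, -0.00, 0.0], [0.0, -0.00, 0.0]]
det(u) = -0.00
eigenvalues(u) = [-0.09, 0.05, 0.0]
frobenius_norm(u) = 0.22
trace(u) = -0.04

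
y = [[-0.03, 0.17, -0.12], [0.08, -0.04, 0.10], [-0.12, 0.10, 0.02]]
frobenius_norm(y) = 0.29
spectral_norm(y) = 0.26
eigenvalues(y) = [(-0.25+0j), (0.1+0.01j), (0.1-0.01j)]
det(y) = -0.00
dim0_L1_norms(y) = [0.23, 0.31, 0.24]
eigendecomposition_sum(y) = [[(-0.09+0j), 0.12+0.00j, -0.09+0.00j], [0.07-0.00j, -0.09-0.00j, 0.06-0.00j], [(-0.07+0j), 0.09+0.00j, -0.06+0.00j]] + [[0.03-0.00j,0.03-0.01j,(-0.02-0.01j)], [0.01+0.07j,0.02+0.06j,0.02-0.04j], [(-0.03+0.1j),(0.01+0.09j),(0.04-0.04j)]] + [[(0.03+0j), 0.03+0.01j, -0.02+0.01j],  [0.01-0.07j, 0.02-0.06j, (0.02+0.04j)],  [-0.03-0.10j, 0.01-0.09j, (0.04+0.04j)]]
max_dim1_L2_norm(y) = 0.21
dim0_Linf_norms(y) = [0.12, 0.17, 0.12]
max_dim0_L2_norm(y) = 0.2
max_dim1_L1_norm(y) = 0.32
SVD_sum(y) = [[-0.09, 0.15, -0.10], [0.05, -0.09, 0.06], [-0.05, 0.09, -0.06]] + [[0.04, -0.00, -0.04], [-0.01, 0.0, 0.01], [-0.07, 0.0, 0.07]] + [[0.02,0.02,0.02], [0.04,0.05,0.04], [0.01,0.01,0.01]]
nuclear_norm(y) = 0.45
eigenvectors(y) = [[(-0.69+0j), -0.09-0.23j, (-0.09+0.23j)], [(0.52+0j), 0.52-0.18j, 0.52+0.18j], [-0.51+0.00j, 0.80+0.00j, (0.8-0j)]]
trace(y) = -0.05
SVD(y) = [[-0.77, -0.46, 0.43],[0.44, 0.09, 0.89],[-0.45, 0.88, 0.13]] @ diag([0.2588858286540258, 0.11818681915899983, 0.07752421234167008]) @ [[0.44, -0.75, 0.49], [-0.71, 0.05, 0.7], [0.55, 0.66, 0.52]]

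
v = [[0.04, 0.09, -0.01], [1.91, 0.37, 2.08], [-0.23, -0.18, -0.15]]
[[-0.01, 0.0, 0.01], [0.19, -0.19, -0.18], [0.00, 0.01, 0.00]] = v @ [[-0.09, -0.05, -0.11],[-0.04, 0.07, 0.13],[0.18, -0.06, -0.01]]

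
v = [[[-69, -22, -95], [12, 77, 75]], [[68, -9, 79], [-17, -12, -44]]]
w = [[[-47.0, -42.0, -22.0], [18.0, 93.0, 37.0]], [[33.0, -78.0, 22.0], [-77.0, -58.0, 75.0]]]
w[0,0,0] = -47.0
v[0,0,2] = -95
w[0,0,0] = -47.0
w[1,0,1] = -78.0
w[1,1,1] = -58.0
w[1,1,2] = 75.0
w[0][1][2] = 37.0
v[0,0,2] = -95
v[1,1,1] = -12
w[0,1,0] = 18.0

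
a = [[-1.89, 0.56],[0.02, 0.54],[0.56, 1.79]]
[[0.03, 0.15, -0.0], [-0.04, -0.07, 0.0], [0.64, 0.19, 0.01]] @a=[[-0.05, 0.10],[0.07, -0.06],[-1.2, 0.48]]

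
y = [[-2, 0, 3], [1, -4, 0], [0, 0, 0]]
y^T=[[-2, 1, 0], [0, -4, 0], [3, 0, 0]]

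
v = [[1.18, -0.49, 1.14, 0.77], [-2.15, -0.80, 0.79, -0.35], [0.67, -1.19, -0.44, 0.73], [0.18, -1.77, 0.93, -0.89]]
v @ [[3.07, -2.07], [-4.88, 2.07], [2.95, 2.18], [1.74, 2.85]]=[[10.72, 1.22], [-0.97, 3.52], [7.84, -2.73], [10.39, -4.55]]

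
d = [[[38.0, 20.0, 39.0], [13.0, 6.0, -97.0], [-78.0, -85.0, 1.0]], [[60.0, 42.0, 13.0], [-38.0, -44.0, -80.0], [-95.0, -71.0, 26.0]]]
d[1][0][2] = 13.0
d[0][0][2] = 39.0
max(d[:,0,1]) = 42.0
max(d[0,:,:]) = 39.0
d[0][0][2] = 39.0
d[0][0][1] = 20.0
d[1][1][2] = -80.0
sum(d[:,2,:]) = -302.0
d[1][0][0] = 60.0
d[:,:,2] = [[39.0, -97.0, 1.0], [13.0, -80.0, 26.0]]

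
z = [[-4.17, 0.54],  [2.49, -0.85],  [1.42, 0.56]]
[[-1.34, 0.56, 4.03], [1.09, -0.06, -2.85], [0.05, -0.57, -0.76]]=z @ [[0.25,-0.2,-0.86], [-0.55,-0.51,0.83]]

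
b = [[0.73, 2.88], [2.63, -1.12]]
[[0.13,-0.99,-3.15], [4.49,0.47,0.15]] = b @ [[1.56,0.03,-0.37], [-0.35,-0.35,-1.0]]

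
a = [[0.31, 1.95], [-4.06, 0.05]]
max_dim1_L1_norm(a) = 4.11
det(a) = 7.93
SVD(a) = [[-0.09, 1.00],[1.0, 0.09]] @ diag([4.073365491505855, 1.9474068841947911]) @ [[-1.0, -0.03],[-0.03, 1.0]]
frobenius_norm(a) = 4.51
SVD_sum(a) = [[0.37, 0.01], [-4.05, -0.13]] + [[-0.06, 1.94],[-0.01, 0.18]]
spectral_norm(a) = 4.07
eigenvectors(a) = [[(-0.03-0.57j), -0.03+0.57j], [0.82+0.00j, 0.82-0.00j]]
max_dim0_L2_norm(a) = 4.07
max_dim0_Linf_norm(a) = 4.06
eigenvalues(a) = [(0.18+2.81j), (0.18-2.81j)]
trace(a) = 0.36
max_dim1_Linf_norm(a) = 4.06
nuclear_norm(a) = 6.02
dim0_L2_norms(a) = [4.07, 1.95]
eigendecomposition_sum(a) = [[0.15+1.40j, (0.97-0.06j)], [-2.03+0.13j, (0.03+1.41j)]] + [[(0.15-1.4j), (0.97+0.06j)], [(-2.03-0.13j), 0.03-1.41j]]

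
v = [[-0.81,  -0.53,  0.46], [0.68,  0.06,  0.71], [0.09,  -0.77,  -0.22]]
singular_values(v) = [1.19, 0.89, 0.74]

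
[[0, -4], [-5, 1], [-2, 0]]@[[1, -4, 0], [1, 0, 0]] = [[-4, 0, 0], [-4, 20, 0], [-2, 8, 0]]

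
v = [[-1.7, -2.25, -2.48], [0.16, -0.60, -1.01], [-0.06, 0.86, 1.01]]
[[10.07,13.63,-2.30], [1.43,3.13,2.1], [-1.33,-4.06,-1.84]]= v @ [[-3.82, -1.77, 3.73], [1.85, -2.88, -0.44], [-3.12, -1.67, -1.23]]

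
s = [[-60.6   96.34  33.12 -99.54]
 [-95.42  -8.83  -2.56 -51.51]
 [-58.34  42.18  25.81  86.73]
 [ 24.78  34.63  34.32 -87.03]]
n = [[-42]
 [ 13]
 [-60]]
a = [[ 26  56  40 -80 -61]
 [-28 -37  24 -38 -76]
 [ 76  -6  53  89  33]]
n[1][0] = 13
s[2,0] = -58.34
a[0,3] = -80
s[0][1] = 96.34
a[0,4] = -61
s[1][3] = -51.51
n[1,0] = 13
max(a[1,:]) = 24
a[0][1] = 56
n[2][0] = -60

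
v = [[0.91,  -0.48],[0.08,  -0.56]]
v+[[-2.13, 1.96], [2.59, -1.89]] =[[-1.22,1.48], [2.67,-2.45]]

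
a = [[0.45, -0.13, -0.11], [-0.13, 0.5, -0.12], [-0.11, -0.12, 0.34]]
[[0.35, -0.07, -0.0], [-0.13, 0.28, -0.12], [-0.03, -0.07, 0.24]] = a @ [[0.83,-0.0,0.18], [-0.0,0.56,-0.01], [0.18,-0.01,0.76]]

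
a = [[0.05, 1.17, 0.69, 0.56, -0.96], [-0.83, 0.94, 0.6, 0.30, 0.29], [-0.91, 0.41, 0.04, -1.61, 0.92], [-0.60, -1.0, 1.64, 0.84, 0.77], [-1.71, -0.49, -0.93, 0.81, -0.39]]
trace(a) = 1.48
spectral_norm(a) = 2.44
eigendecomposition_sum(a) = [[-0.66+0.00j, (0.32-0j), (-0.31+0j), 0.10-0.00j, (-0.56-0j)],[(-0.16+0j), (0.08-0j), (-0.08+0j), (0.03-0j), -0.14-0.00j],[0.22-0.00j, (-0.11+0j), (0.1-0j), -0.03+0.00j, (0.19+0j)],[(-0.06+0j), (0.03-0j), (-0.03+0j), (0.01-0j), -0.05-0.00j],[-1.02+0.00j, 0.50-0.00j, -0.48+0.00j, (0.16-0j), (-0.86-0j)]] + [[(0.42+0.2j), -0.09-0.14j, (0.42-0.52j), (0.43+0.22j), (-0.19-0.23j)],[(0.18+0.34j), (0.01-0.14j), (0.54-0.14j), 0.18+0.36j, -0.01-0.25j],[-0.70+0.09j, 0.23+0.11j, -0.11+1.02j, (-0.74+0.07j), 0.44+0.14j],[0.07+0.81j, (0.14-0.26j), (1.17+0.19j), 0.04+0.86j, 0.19-0.50j],[0.01+0.06j, 0.01-0.02j, 0.09+0.00j, (0.01+0.06j), (0.01-0.04j)]] + [[(0.42-0.2j), (-0.09+0.14j), 0.42+0.52j, (0.43-0.22j), -0.19+0.23j], [0.18-0.34j, 0.01+0.14j, (0.54+0.14j), 0.18-0.36j, -0.01+0.25j], [(-0.7-0.09j), 0.23-0.11j, (-0.11-1.02j), (-0.74-0.07j), 0.44-0.14j], [0.07-0.81j, 0.14+0.26j, (1.17-0.19j), 0.04-0.86j, (0.19+0.5j)], [0.01-0.06j, 0.01+0.02j, 0.09-0.00j, 0.01-0.06j, 0.01+0.04j]] + [[-0.06+0.29j, (0.52-0.12j), 0.08+0.14j, -0.21-0.03j, -0.01-0.14j], [-0.52+0.02j, 0.42+0.80j, -0.20+0.19j, -0.04-0.35j, (0.23-0.08j)], [(0.13+0.08j), (0.02-0.27j), 0.08-0.01j, (-0.05+0.1j), (-0.07-0.02j)], [(-0.33-0.57j), (-0.65+0.96j), -0.33-0.11j, (0.37-0.26j), 0.23+0.21j], [-0.36-0.49j, -0.50+0.93j, (-0.31-0.07j), (0.31-0.27j), 0.22+0.17j]] + [[(-0.06-0.29j), (0.52+0.12j), 0.08-0.14j, -0.21+0.03j, -0.01+0.14j],[-0.52-0.02j, 0.42-0.80j, (-0.2-0.19j), -0.04+0.35j, (0.23+0.08j)],[(0.13-0.08j), 0.02+0.27j, 0.08+0.01j, (-0.05-0.1j), -0.07+0.02j],[(-0.33+0.57j), -0.65-0.96j, (-0.33+0.11j), (0.37+0.26j), (0.23-0.21j)],[-0.36+0.49j, -0.50-0.93j, -0.31+0.07j, (0.31+0.27j), 0.22-0.17j]]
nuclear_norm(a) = 9.26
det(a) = -10.13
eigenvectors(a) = [[0.53+0.00j, -0.19+0.32j, -0.19-0.32j, 0.20+0.19j, 0.20-0.19j],[0.13+0.00j, (-0.28+0.12j), -0.28-0.12j, -0.22+0.42j, (-0.22-0.42j)],[-0.18+0.00j, -0.03-0.57j, (-0.03+0.57j), (0.12-0.07j), (0.12+0.07j)],[(0.05+0j), -0.66+0.00j, -0.66-0.00j, (-0.61+0j), (-0.61-0j)],[(0.82+0j), (-0.05+0.01j), (-0.05-0.01j), -0.55+0.06j, (-0.55-0.06j)]]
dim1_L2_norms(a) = [1.76, 1.45, 2.11, 2.31, 2.2]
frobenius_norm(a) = 4.45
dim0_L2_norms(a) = [2.19, 1.91, 2.1, 2.09, 1.61]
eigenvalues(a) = [(-1.32+0j), (0.36+1.9j), (0.36-1.9j), (1.04+0.99j), (1.04-0.99j)]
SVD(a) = [[0.05, -0.50, 0.13, -0.65, -0.55], [0.24, 0.11, 0.13, -0.64, 0.71], [-0.24, 0.83, 0.16, -0.32, -0.36], [0.83, 0.15, 0.46, 0.21, -0.20], [0.44, 0.17, -0.85, -0.15, -0.15]] @ diag([2.4388568027028588, 2.2841291029872877, 2.167032845965962, 1.9397596599291609, 0.4324729390524161]) @ [[-0.51, -0.35, 0.46, 0.63, 0.11], [-0.55, -0.17, -0.07, -0.57, 0.58], [0.43, 0.14, 0.79, -0.21, 0.34], [0.47, -0.84, -0.18, 0.01, 0.19], [0.19, 0.35, -0.35, 0.47, 0.71]]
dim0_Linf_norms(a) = [1.71, 1.17, 1.64, 1.61, 0.96]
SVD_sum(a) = [[-0.07, -0.05, 0.06, 0.08, 0.01], [-0.30, -0.21, 0.27, 0.37, 0.06], [0.3, 0.21, -0.27, -0.37, -0.06], [-1.02, -0.71, 0.93, 1.28, 0.22], [-0.55, -0.38, 0.50, 0.68, 0.12]] + [[0.63, 0.19, 0.08, 0.66, -0.67],[-0.14, -0.04, -0.02, -0.14, 0.14],[-1.04, -0.32, -0.14, -1.08, 1.09],[-0.19, -0.06, -0.02, -0.19, 0.2],[-0.22, -0.07, -0.03, -0.23, 0.23]] + [[0.13,0.04,0.23,-0.06,0.1],  [0.13,0.04,0.23,-0.06,0.10],  [0.15,0.05,0.28,-0.07,0.12],  [0.43,0.14,0.79,-0.21,0.34],  [-0.80,-0.27,-1.47,0.39,-0.64]] + [[-0.6, 1.06, 0.23, -0.01, -0.24], [-0.58, 1.04, 0.22, -0.01, -0.24], [-0.29, 0.52, 0.11, -0.01, -0.12], [0.2, -0.35, -0.08, 0.0, 0.08], [-0.14, 0.24, 0.05, -0.0, -0.06]] + [[-0.04, -0.08, 0.08, -0.11, -0.17],  [0.06, 0.11, -0.11, 0.15, 0.22],  [-0.03, -0.05, 0.05, -0.07, -0.11],  [-0.02, -0.03, 0.03, -0.04, -0.06],  [-0.01, -0.02, 0.02, -0.03, -0.05]]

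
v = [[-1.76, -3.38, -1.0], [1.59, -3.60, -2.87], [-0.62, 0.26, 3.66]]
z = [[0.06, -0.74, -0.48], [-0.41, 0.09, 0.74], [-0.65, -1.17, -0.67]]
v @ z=[[1.93, 2.17, -0.99],[3.44, 1.86, -1.5],[-2.52, -3.80, -1.96]]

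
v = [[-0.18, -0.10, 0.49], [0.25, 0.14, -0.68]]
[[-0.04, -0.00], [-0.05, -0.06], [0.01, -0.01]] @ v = [[0.01, 0.0, -0.02], [-0.01, -0.0, 0.02], [-0.00, -0.0, 0.01]]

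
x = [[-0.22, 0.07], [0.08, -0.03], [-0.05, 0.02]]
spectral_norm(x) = 0.25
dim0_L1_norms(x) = [0.35, 0.12]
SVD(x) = [[-0.92, -0.39], [0.34, -0.66], [-0.21, 0.64]] @ diag([0.2519351615680959, 0.005354845063810443]) @ [[0.95, -0.31], [0.31, 0.95]]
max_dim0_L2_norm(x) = 0.24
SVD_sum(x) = [[-0.22, 0.07], [0.08, -0.03], [-0.05, 0.02]] + [[-0.0, -0.00], [-0.0, -0.00], [0.00, 0.00]]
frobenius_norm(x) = 0.25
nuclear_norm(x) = 0.26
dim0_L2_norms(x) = [0.24, 0.08]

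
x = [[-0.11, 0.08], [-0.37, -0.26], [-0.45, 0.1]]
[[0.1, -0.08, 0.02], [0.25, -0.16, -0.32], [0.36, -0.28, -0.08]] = x@[[-0.77,0.57,0.35], [0.13,-0.2,0.73]]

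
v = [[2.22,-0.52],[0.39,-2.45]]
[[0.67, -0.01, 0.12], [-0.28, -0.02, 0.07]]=v@[[0.34, 0.00, 0.05], [0.17, 0.01, -0.02]]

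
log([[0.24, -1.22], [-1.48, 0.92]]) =[[(0.12+1.96j), -0.39+1.38j], [-0.48+1.68j, 0.34+1.19j]]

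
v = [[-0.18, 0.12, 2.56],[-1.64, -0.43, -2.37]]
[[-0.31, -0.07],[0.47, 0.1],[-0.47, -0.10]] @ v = [[0.17, -0.01, -0.63], [-0.25, 0.01, 0.97], [0.25, -0.01, -0.97]]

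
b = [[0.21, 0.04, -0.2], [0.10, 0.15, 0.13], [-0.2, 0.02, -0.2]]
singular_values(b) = [0.33, 0.29, 0.14]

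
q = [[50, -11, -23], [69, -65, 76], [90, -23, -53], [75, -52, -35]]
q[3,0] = 75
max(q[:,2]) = 76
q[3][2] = -35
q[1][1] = -65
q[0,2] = -23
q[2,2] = -53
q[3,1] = -52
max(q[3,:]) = 75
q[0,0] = 50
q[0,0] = 50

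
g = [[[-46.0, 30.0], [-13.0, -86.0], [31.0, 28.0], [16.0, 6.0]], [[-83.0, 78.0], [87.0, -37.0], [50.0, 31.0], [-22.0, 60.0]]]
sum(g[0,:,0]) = -12.0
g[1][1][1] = -37.0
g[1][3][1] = 60.0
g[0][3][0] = 16.0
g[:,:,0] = [[-46.0, -13.0, 31.0, 16.0], [-83.0, 87.0, 50.0, -22.0]]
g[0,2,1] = 28.0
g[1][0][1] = 78.0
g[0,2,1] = 28.0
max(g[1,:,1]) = 78.0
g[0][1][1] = -86.0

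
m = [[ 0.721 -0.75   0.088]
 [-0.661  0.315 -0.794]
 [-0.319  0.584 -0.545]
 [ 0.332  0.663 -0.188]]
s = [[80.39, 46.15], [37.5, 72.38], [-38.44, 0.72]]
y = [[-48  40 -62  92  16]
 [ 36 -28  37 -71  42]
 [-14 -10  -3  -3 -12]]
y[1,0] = 36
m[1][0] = -0.661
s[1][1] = 72.38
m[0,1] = -0.75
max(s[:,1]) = 72.38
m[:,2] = [0.088, -0.794, -0.545, -0.188]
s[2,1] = 0.72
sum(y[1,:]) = 16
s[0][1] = 46.15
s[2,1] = 0.72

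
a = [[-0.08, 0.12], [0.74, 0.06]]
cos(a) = [[0.95, 0.00], [0.01, 0.95]]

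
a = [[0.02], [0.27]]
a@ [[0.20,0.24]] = [[0.0, 0.0],  [0.05, 0.06]]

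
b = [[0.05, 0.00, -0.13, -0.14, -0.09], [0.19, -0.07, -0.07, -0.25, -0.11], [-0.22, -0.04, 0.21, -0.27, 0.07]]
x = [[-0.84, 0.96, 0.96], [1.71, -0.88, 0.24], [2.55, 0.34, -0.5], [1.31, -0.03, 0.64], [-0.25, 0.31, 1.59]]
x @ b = [[-0.07,-0.11,0.24,-0.38,0.04], [-0.13,0.05,-0.11,-0.08,-0.04], [0.30,-0.0,-0.46,-0.31,-0.30], [-0.08,-0.02,-0.03,-0.35,-0.07], [-0.30,-0.09,0.34,-0.47,0.10]]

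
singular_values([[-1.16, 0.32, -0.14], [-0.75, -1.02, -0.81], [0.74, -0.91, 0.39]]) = [1.73, 1.45, 0.41]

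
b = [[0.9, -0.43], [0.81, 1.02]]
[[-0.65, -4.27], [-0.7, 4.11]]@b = [[-4.04,-4.08], [2.7,4.49]]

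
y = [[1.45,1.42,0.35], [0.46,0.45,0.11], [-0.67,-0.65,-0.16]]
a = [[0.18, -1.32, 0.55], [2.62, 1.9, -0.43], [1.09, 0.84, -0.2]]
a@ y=[[-0.71, -0.70, -0.17], [4.96, 4.85, 1.19], [2.10, 2.06, 0.51]]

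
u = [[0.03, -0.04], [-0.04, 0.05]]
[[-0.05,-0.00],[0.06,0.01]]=u@[[-0.52, -0.85],  [0.85, -0.52]]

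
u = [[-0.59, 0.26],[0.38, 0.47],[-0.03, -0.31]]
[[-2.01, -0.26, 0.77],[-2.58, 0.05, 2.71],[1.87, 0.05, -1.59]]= u @[[0.73, 0.36, 0.91], [-6.09, -0.19, 5.04]]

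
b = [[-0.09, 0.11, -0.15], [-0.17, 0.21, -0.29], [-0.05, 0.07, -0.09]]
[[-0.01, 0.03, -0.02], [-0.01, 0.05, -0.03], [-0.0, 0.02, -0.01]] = b @ [[-0.09, -0.12, 0.11],[-0.22, 0.29, 0.17],[-0.07, 0.11, 0.16]]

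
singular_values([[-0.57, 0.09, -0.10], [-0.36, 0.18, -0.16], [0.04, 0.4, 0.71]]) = [0.84, 0.69, 0.12]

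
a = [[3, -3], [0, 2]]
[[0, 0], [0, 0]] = a @ [[0, 0], [0, 0]]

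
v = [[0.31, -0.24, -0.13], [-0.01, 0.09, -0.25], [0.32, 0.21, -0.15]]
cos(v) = [[0.97, 0.06, -0.02],[0.04, 1.02, -0.01],[-0.02, 0.04, 1.04]]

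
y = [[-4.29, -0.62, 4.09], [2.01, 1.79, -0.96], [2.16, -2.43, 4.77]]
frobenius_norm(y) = 8.78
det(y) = -55.18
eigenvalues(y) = [-5.29, 1.82, 5.74]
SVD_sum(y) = [[-1.89, -1.83, 4.60], [0.77, 0.75, -1.88], [-1.50, -1.45, 3.66]] + [[-2.47, 0.65, -0.76], [1.07, -0.28, 0.33], [3.66, -0.96, 1.12]] + [[0.07, 0.55, 0.25], [0.17, 1.33, 0.59], [-0.00, -0.01, -0.01]]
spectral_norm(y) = 7.10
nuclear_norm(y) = 13.59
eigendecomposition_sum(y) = [[-4.65, 0.25, 1.91], [1.50, -0.08, -0.62], [1.36, -0.07, -0.56]] + [[0.16, 0.53, -0.05], [0.52, 1.75, -0.15], [0.31, 1.06, -0.09]] + [[0.2, -1.40, 2.22], [-0.02, 0.12, -0.19], [0.48, -3.41, 5.42]]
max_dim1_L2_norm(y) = 5.96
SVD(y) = [[-0.75, 0.54, -0.39], [0.31, -0.24, -0.92], [-0.59, -0.81, 0.01]] @ diag([7.103083928414574, 4.903227275742662, 1.5844118745805265]) @ [[0.36,  0.34,  -0.87],  [-0.93,  0.24,  -0.28],  [-0.11,  -0.91,  -0.41]]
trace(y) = 2.27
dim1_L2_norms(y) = [5.96, 2.86, 5.77]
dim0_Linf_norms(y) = [4.29, 2.43, 4.77]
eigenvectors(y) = [[0.92,  -0.25,  0.38], [-0.30,  -0.83,  -0.03], [-0.27,  -0.5,  0.92]]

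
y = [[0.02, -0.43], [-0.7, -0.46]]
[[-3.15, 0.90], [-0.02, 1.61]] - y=[[-3.17,1.33], [0.68,2.07]]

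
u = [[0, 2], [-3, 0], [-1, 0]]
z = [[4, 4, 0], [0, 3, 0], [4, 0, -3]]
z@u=[[-12, 8], [-9, 0], [3, 8]]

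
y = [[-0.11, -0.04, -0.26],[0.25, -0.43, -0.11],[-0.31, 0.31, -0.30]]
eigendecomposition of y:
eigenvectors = [[0.48, -0.77, 0.67], [-0.21, -0.59, 0.72], [0.85, 0.23, 0.18]]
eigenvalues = [-0.55, -0.06, -0.22]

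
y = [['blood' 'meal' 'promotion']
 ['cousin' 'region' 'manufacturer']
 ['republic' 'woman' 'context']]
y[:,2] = ['promotion', 'manufacturer', 'context']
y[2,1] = 'woman'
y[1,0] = 'cousin'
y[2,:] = ['republic', 'woman', 'context']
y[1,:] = ['cousin', 'region', 'manufacturer']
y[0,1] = 'meal'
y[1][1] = 'region'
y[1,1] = 'region'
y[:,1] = ['meal', 'region', 'woman']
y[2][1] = 'woman'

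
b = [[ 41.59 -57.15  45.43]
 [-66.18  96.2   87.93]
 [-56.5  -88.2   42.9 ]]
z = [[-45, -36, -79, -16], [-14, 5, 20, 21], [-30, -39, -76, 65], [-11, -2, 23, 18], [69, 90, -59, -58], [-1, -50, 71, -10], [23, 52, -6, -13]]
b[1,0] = -66.18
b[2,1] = -88.2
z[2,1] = -39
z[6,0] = 23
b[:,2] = [45.43, 87.93, 42.9]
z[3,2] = 23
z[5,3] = -10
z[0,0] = -45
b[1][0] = -66.18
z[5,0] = -1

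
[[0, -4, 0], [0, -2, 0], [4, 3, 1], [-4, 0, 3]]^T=[[0, 0, 4, -4], [-4, -2, 3, 0], [0, 0, 1, 3]]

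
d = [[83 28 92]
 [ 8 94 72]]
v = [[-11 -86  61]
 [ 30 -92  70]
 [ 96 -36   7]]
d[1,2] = 72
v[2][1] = -36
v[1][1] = -92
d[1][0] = 8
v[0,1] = -86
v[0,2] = 61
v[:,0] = [-11, 30, 96]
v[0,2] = 61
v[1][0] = 30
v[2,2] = 7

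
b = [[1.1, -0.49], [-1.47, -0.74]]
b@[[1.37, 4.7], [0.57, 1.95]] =[[1.23, 4.21], [-2.44, -8.35]]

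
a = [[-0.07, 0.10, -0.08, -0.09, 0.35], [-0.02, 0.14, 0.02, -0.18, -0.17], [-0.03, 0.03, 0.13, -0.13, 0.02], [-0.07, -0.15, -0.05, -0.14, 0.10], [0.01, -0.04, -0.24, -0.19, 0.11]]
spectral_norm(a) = 0.48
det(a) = 0.00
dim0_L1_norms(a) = [0.2, 0.46, 0.52, 0.73, 0.75]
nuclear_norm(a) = 1.29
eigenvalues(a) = [(-0.18+0.12j), (-0.18-0.12j), (0.3+0j), (0.11+0.1j), (0.11-0.1j)]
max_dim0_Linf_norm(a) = 0.35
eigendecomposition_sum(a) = [[-0.06+0.07j,(0.01+0.06j),(0.06+0.01j),0.01+0.19j,(0.11-0.07j)],[-0.01-0.04j,(-0.03-0.01j),(-0.02+0.02j),-0.08-0.04j,0.06j],[(-0.01-0.01j),-0.01+0.00j,0.00+0.01j,-0.03+0.01j,0.02+0.01j],[(-0.03-0.03j),(-0.03+0j),(-0.01+0.03j),(-0.09-0j),(0.03+0.06j)],[-0.01-0.04j,-0.03-0.01j,(-0.02+0.02j),-0.08-0.04j,0.00+0.06j]] + [[(-0.06-0.07j), 0.01-0.06j, (0.06-0.01j), 0.01-0.19j, 0.11+0.07j], [(-0.01+0.04j), -0.03+0.01j, -0.02-0.02j, (-0.08+0.04j), -0.06j], [-0.01+0.01j, -0.01-0.00j, 0.00-0.01j, (-0.03-0.01j), (0.02-0.01j)], [(-0.03+0.03j), (-0.03-0j), -0.01-0.03j, (-0.09+0j), 0.03-0.06j], [-0.01+0.04j, (-0.03+0.01j), -0.02-0.02j, (-0.08+0.04j), -0.06j]] + [[0j,(-0.01-0j),-0.02+0.00j,0.00+0.00j,(0.01+0j)], [-0.02-0.00j,(0.11+0j),0.23-0.00j,(-0.05-0j),(-0.14-0j)], [(-0.01-0j),(0.06+0j),(0.11-0j),-0.03-0.00j,(-0.07-0j)], [0.01+0.00j,-0.05-0.00j,(-0.11+0j),0.02+0.00j,0.06+0.00j], [(0.01+0j),(-0.04-0j),-0.09+0.00j,(0.02+0j),(0.05+0j)]] + [[(0.03-0.01j), 0.05-0.07j, (-0.09+0.15j), (-0.06-0.04j), (0.06+0.06j)], [(0.01+0.01j), (0.04+0.01j), (-0.08-0.02j), (0.01-0.03j), (-0.02+0.04j)], [0.00-0.01j, (-0-0.03j), (0.01+0.06j), -0.02+0.00j, (0.03+0j)], [(-0.01+0j), -0.02+0.01j, 0.04-0.03j, 0.01+0.02j, -0.01-0.02j], [0.01-0.00j, 0.03-0.03j, (-0.06+0.06j), (-0.02-0.02j), 0.03+0.03j]] + [[(0.03+0.01j), (0.05+0.07j), -0.09-0.15j, (-0.06+0.04j), (0.06-0.06j)], [0.01-0.01j, 0.04-0.01j, (-0.08+0.02j), (0.01+0.03j), -0.02-0.04j], [0.00+0.01j, -0.00+0.03j, 0.01-0.06j, -0.02-0.00j, 0.03-0.00j], [-0.01-0.00j, (-0.02-0.01j), 0.04+0.03j, (0.01-0.02j), -0.01+0.02j], [(0.01+0j), 0.03+0.03j, -0.06-0.06j, (-0.02+0.02j), 0.03-0.03j]]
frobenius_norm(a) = 0.66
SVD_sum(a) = [[-0.05, -0.02, -0.15, -0.15, 0.28],[0.01, 0.0, 0.03, 0.03, -0.06],[-0.00, -0.00, -0.01, -0.01, 0.01],[-0.03, -0.01, -0.08, -0.07, 0.14],[-0.04, -0.01, -0.12, -0.11, 0.21]] + [[0.0, -0.01, 0.00, 0.05, 0.03],[-0.02, 0.06, -0.02, -0.22, -0.13],[-0.01, 0.02, -0.01, -0.09, -0.05],[-0.00, 0.01, -0.0, -0.03, -0.02],[-0.01, 0.03, -0.01, -0.09, -0.05]] + [[-0.03, 0.10, 0.09, -0.0, 0.05], [-0.01, 0.04, 0.04, -0.0, 0.02], [-0.02, 0.08, 0.07, -0.00, 0.04], [0.01, -0.06, -0.05, 0.0, -0.03], [0.02, -0.09, -0.08, 0.0, -0.05]] + [[0.01, 0.03, -0.02, 0.01, -0.00], [0.01, 0.03, -0.03, 0.01, -0.00], [-0.03, -0.07, 0.06, -0.03, 0.01], [-0.04, -0.1, 0.09, -0.04, 0.01], [0.02, 0.04, -0.04, 0.02, -0.01]] + [[-0.01,0.0,-0.0,0.00,-0.00], [-0.02,0.00,-0.00,0.0,-0.00], [0.03,-0.0,0.01,-0.01,0.0], [-0.02,0.00,-0.00,0.00,-0.00], [0.02,-0.0,0.0,-0.0,0.0]]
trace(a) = 0.17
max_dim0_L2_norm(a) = 0.42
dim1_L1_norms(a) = [0.69, 0.53, 0.34, 0.51, 0.59]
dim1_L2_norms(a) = [0.39, 0.29, 0.19, 0.24, 0.33]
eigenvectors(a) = [[-0.77+0.00j, (-0.77-0j), 0.06+0.00j, 0.78+0.00j, (0.78-0j)], [(0.19-0.3j), (0.19+0.3j), (-0.78+0j), (0.1+0.36j), (0.1-0.36j)], [(-0.04-0.12j), -0.04+0.12j, -0.40+0.00j, (0.2-0.16j), (0.2+0.16j)], [(0.04-0.37j), (0.04+0.37j), 0.37+0.00j, (-0.2-0.08j), (-0.2+0.08j)], [0.18-0.31j, (0.18+0.31j), 0.30+0.00j, 0.37+0.07j, 0.37-0.07j]]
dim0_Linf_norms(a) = [0.07, 0.15, 0.24, 0.19, 0.35]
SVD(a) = [[-0.73,-0.18,0.59,-0.20,-0.2], [0.15,0.85,0.23,-0.23,-0.39], [-0.03,0.32,0.45,0.54,0.63], [-0.36,0.13,-0.33,0.72,-0.47], [-0.56,0.35,-0.53,-0.30,0.43]] @ diag([0.48269229295227895, 0.31394729694705276, 0.25628746846479517, 0.19354117644890245, 0.04363246028809155]) @ [[0.14,0.05,0.43,0.42,-0.79], [-0.06,0.24,-0.06,-0.84,-0.47], [-0.16,0.68,0.62,-0.03,0.34], [-0.26,-0.68,0.61,-0.28,0.10], [0.94,-0.06,0.21,-0.20,0.18]]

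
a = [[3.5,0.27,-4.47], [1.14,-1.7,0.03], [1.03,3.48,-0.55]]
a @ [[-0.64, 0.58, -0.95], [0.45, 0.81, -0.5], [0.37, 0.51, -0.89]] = [[-3.77, -0.03, 0.52], [-1.48, -0.70, -0.26], [0.70, 3.14, -2.23]]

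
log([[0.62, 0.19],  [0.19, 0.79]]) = [[-0.52, 0.28], [0.28, -0.27]]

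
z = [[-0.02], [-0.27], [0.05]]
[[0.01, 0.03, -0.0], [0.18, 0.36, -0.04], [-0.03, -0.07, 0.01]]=z @ [[-0.68, -1.32, 0.15]]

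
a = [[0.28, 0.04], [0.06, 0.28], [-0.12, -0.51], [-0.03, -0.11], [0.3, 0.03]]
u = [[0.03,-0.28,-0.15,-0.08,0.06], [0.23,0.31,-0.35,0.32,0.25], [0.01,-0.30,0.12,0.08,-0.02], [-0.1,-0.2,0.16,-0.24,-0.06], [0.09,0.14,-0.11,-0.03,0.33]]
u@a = [[0.03, 0.01], [0.19, 0.25], [-0.04, -0.15], [-0.07, -0.12], [0.15, 0.11]]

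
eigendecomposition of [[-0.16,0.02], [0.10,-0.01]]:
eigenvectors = [[-0.85, -0.12], [0.52, -0.99]]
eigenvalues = [-0.17, 0.0]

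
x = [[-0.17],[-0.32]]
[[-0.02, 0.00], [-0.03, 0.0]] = x @ [[0.1, -0.01]]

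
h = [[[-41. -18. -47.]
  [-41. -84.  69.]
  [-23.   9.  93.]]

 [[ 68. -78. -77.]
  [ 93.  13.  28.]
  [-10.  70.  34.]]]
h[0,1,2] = 69.0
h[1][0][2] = -77.0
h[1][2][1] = 70.0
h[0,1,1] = -84.0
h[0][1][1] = -84.0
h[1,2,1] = 70.0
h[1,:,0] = [68.0, 93.0, -10.0]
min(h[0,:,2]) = -47.0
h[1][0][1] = -78.0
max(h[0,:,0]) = -23.0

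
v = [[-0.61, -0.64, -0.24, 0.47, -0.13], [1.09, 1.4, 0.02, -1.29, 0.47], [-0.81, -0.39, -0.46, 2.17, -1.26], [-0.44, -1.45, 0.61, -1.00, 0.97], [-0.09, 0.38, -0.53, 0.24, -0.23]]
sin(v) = [[-0.43, -0.52, -0.15, 0.08, 0.09], [0.57, 0.85, -0.06, -0.45, 0.08], [-0.26, -0.35, 0.06, 0.56, -0.27], [-0.42, -0.71, 0.03, -0.09, 0.23], [-0.14, -0.02, -0.26, -0.13, 0.09]]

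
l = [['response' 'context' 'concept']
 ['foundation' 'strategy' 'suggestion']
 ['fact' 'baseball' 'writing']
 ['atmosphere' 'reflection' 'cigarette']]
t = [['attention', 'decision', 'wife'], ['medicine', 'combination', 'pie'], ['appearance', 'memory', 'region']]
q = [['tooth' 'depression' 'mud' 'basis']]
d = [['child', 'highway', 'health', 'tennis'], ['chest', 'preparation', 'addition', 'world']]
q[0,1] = 'depression'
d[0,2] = 'health'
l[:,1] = ['context', 'strategy', 'baseball', 'reflection']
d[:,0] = ['child', 'chest']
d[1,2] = 'addition'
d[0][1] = 'highway'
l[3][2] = 'cigarette'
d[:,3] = ['tennis', 'world']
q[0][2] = 'mud'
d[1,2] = 'addition'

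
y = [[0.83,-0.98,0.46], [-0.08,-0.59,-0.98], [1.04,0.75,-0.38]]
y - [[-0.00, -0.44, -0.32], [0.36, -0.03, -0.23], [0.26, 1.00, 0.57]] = [[0.83, -0.54, 0.78], [-0.44, -0.56, -0.75], [0.78, -0.25, -0.95]]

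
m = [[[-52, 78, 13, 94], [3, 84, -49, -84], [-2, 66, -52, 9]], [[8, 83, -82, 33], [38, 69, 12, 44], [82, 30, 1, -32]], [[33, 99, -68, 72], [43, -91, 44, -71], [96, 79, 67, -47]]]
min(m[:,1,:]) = -91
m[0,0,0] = -52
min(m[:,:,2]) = -82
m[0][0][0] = -52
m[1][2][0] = 82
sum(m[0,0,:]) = 133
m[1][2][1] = 30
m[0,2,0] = -2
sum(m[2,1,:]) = -75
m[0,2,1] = 66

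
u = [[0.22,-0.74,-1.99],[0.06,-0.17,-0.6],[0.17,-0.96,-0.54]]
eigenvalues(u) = [-0.81, -0.01, 0.32]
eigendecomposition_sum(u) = [[0.36, -1.88, -1.53], [0.11, -0.55, -0.44], [0.15, -0.77, -0.62]] + [[-0.01, 0.05, 0.0], [-0.00, 0.01, 0.00], [-0.0, 0.0, 0.0]] + [[-0.13, 1.10, -0.47],[-0.04, 0.37, -0.16],[0.02, -0.2, 0.08]]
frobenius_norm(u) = 2.49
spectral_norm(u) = 2.40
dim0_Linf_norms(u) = [0.22, 0.96, 1.99]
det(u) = 0.00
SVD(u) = [[-0.89,  -0.35,  -0.30],[-0.26,  -0.18,  0.95],[-0.39,  0.92,  0.07]] @ diag([2.3957322810136032, 0.6716882803783951, 0.0013006581685137248]) @ [[-0.12, 0.45, 0.89], [0.1, -0.88, 0.46], [0.99, 0.14, 0.06]]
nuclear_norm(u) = 3.07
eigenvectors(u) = [[0.89,0.99,-0.93],[0.26,0.14,-0.32],[0.36,0.06,0.17]]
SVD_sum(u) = [[0.24, -0.95, -1.88], [0.07, -0.27, -0.55], [0.11, -0.41, -0.82]] + [[-0.02,0.21,-0.11], [-0.01,0.1,-0.05], [0.06,-0.55,0.28]] + [[-0.0, -0.0, -0.0], [0.0, 0.0, 0.0], [0.0, 0.00, 0.00]]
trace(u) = -0.49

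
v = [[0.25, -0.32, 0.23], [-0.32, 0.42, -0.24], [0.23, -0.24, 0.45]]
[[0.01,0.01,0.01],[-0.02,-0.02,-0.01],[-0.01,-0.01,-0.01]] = v @ [[-0.07, -0.08, -0.05], [-0.13, -0.15, -0.09], [-0.05, -0.06, -0.04]]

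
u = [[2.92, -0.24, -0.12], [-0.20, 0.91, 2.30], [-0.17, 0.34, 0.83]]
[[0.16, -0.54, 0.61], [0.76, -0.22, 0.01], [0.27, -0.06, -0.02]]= u @ [[0.07, -0.18, 0.23], [0.02, 0.12, 0.29], [0.33, -0.16, -0.09]]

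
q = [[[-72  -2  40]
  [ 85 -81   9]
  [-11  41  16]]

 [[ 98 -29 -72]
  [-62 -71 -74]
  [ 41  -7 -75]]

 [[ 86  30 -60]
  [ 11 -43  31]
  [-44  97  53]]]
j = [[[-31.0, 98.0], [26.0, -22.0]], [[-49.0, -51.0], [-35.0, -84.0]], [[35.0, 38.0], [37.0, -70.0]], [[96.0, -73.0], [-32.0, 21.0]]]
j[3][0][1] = -73.0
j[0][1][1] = -22.0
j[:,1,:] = [[26.0, -22.0], [-35.0, -84.0], [37.0, -70.0], [-32.0, 21.0]]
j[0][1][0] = 26.0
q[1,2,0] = 41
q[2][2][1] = 97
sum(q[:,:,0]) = 132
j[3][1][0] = -32.0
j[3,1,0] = -32.0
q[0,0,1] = -2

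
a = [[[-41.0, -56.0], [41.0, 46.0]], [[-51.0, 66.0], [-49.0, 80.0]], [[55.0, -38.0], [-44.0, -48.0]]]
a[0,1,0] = 41.0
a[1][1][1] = 80.0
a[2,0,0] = 55.0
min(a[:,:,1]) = -56.0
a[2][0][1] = -38.0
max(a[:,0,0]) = 55.0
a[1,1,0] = -49.0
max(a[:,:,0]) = 55.0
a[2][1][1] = -48.0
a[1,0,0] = -51.0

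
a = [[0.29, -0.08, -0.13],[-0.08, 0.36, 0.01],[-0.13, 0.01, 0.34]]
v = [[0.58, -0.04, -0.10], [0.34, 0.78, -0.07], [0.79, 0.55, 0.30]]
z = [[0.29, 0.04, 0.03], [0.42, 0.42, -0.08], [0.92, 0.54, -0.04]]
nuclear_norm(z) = 1.44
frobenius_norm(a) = 0.61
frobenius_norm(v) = 1.45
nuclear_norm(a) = 0.99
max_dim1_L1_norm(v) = 1.64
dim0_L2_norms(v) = [1.04, 0.96, 0.32]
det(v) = 0.21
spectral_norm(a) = 0.48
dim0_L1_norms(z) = [1.63, 1.0, 0.15]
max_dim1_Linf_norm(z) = 0.92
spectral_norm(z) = 1.24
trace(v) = 1.66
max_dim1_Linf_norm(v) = 0.79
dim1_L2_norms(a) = [0.33, 0.37, 0.36]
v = a + z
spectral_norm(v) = 1.30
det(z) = 0.00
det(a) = 0.03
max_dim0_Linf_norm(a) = 0.36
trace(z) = 0.67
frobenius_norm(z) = 1.26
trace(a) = 0.99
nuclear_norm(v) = 2.15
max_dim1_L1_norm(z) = 1.5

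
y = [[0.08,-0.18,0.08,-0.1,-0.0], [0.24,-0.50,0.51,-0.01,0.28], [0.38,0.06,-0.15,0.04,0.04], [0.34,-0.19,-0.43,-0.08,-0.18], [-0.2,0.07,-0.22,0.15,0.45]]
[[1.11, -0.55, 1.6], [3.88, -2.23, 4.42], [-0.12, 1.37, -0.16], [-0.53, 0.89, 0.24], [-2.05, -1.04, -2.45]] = y @ [[2.06, 2.89, 2.25], [-2.5, 3.99, -3.98], [4.48, -0.72, 3.96], [-1.39, 0.06, -3.9], [-0.60, -2.01, -0.60]]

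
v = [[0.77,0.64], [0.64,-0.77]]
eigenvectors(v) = [[0.94, -0.34], [0.34, 0.94]]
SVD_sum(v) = [[0.77,  0.0],[0.64,  0.0]] + [[0.00, 0.64], [0.00, -0.77]]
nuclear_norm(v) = 2.00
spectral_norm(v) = 1.00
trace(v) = 0.00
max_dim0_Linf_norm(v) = 0.77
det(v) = -1.00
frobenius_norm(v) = 1.42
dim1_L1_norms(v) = [1.41, 1.41]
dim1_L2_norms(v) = [1.0, 1.0]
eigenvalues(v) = [1.0, -1.0]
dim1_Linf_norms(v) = [0.77, 0.77]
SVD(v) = [[-0.77, -0.64], [-0.64, 0.77]] @ diag([1.0012492197250393, 1.0012492197250393]) @ [[-1.00, -0.00], [-0.0, -1.0]]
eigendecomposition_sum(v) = [[0.89, 0.32],[0.32, 0.12]] + [[-0.12, 0.32], [0.32, -0.89]]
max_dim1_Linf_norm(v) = 0.77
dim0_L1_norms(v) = [1.41, 1.41]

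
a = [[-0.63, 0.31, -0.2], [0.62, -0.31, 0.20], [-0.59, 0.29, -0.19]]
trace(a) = -1.13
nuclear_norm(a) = 1.24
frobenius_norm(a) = 1.23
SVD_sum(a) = [[-0.63,  0.31,  -0.2], [0.62,  -0.31,  0.2], [-0.59,  0.29,  -0.19]] + [[-0.0, -0.00, 0.00], [-0.0, -0.00, 0.0], [-0.0, -0.00, 0.0]] + [[-0.00, 0.0, 0.0], [0.0, -0.0, -0.0], [0.00, -0.00, -0.00]]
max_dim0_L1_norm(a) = 1.84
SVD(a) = [[-0.59, -0.49, -0.64], [0.58, -0.81, 0.08], [-0.55, -0.33, 0.76]] @ diag([1.2336051740340765, 0.0038260282630709587, 0.0019068571225123263]) @ [[0.86, -0.43, 0.28], [0.5, 0.82, -0.28], [0.11, -0.38, -0.92]]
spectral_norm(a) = 1.23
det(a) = -0.00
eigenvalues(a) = [(-1.12+0j), (-0+0j), (-0-0j)]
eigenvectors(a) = [[-0.59+0.00j, (0.21-0.16j), (0.21+0.16j)], [0.59+0.00j, (0.71+0j), 0.71-0.00j], [-0.55+0.00j, 0.43+0.49j, (0.43-0.49j)]]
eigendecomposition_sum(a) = [[(-0.63-0j), (0.31-0j), (-0.2+0j)], [0.62+0.00j, -0.31+0.00j, (0.2-0j)], [(-0.59-0j), (0.29-0j), (-0.19+0j)]] + [[(-0-0j),(-0+0j),0j], [(-0-0j),-0.00+0.00j,0.00+0.00j], [(-0-0j),-0.00-0.00j,(-0+0j)]] + [[-0.00+0.00j, -0.00-0.00j, -0j], [-0.00+0.00j, (-0-0j), 0.00-0.00j], [(-0+0j), (-0+0j), -0.00-0.00j]]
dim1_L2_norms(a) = [0.73, 0.72, 0.68]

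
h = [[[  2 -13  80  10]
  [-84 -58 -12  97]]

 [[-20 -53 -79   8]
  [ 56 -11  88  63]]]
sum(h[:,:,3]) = 178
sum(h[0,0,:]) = 79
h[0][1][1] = -58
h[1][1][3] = 63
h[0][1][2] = -12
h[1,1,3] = 63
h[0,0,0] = 2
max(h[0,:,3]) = 97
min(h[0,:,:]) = -84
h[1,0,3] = 8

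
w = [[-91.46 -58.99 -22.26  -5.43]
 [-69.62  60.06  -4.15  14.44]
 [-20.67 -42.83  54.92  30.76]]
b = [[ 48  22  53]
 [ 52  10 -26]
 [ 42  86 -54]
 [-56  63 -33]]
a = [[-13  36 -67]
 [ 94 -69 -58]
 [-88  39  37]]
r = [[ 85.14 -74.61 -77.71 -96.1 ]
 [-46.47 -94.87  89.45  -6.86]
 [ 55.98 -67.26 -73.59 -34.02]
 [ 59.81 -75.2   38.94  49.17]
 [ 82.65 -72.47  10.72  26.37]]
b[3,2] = -33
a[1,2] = -58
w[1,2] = -4.15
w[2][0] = -20.67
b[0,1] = 22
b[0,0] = 48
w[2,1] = -42.83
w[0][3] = -5.43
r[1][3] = -6.86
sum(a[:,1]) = 6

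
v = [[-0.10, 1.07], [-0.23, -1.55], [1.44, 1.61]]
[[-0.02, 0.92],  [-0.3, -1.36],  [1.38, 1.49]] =v@[[0.89, 0.06], [0.06, 0.87]]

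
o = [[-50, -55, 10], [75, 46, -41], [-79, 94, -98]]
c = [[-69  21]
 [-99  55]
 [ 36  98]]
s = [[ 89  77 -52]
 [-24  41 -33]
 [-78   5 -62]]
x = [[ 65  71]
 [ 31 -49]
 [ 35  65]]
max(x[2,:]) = 65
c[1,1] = 55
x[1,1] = -49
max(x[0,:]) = 71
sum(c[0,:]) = -48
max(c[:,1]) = 98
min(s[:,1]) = 5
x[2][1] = 65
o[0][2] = 10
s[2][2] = -62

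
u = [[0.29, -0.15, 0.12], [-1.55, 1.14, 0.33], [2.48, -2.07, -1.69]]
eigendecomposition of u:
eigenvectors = [[-0.19,  0.55,  -0.08], [0.72,  0.82,  -0.17], [-0.67,  -0.19,  0.98]]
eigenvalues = [1.25, 0.02, -1.54]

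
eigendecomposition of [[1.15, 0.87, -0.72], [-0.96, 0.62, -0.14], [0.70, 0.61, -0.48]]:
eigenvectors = [[0.02+0.61j, (0.02-0.61j), (0.18+0j)], [(-0.69+0j), (-0.69-0j), (0.48+0j)], [-0.03+0.40j, -0.03-0.40j, (0.86+0j)]]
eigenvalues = [(0.64+0.93j), (0.64-0.93j), 0j]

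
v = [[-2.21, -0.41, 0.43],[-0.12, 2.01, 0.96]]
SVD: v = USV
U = [[-0.91, 0.41], [0.41, 0.91]]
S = [2.3, 2.22]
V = [[0.85, 0.52, -0.0], [-0.46, 0.75, 0.47]]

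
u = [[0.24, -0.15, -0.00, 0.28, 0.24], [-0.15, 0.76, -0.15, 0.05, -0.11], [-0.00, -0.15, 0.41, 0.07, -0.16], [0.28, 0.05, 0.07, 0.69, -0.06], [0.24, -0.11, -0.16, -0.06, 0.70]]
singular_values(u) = [0.95, 0.82, 0.76, 0.26, 0.0]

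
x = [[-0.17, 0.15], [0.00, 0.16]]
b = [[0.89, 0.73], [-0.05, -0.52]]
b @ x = [[-0.15, 0.25], [0.01, -0.09]]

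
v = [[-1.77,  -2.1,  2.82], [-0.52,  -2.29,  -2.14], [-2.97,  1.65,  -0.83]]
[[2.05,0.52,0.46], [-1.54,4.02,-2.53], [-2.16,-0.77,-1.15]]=v @[[0.39, -0.14, 0.4], [-0.19, -1.07, 0.37], [0.83, -0.70, 0.69]]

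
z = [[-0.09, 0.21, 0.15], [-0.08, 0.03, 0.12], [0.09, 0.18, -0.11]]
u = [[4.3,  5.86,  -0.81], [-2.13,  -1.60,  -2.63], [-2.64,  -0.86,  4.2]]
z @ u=[[-1.23, -0.99, 0.15], [-0.72, -0.62, 0.49], [0.29, 0.33, -1.01]]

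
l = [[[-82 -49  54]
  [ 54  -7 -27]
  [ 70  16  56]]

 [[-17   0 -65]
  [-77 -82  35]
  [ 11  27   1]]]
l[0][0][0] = -82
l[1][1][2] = 35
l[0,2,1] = 16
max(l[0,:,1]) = 16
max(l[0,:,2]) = 56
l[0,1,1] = -7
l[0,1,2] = -27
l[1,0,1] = 0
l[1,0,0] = -17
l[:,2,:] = [[70, 16, 56], [11, 27, 1]]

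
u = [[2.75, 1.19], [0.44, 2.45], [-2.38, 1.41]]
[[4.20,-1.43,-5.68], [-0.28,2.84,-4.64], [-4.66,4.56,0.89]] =u@[[1.71, -1.11, -1.35], [-0.42, 1.36, -1.65]]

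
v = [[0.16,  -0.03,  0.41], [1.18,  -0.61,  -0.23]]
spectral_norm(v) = 1.35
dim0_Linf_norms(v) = [1.18, 0.61, 0.41]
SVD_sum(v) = [[0.08, -0.04, -0.01], [1.19, -0.61, -0.20]] + [[0.08, 0.01, 0.42], [-0.01, -0.00, -0.03]]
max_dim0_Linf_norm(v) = 1.18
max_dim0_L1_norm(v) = 1.34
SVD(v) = [[0.07, 1.0], [1.00, -0.07]] @ diag([1.3510007954875556, 0.4322000122535763]) @ [[0.88,-0.45,-0.15], [0.18,0.03,0.98]]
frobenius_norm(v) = 1.42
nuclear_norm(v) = 1.78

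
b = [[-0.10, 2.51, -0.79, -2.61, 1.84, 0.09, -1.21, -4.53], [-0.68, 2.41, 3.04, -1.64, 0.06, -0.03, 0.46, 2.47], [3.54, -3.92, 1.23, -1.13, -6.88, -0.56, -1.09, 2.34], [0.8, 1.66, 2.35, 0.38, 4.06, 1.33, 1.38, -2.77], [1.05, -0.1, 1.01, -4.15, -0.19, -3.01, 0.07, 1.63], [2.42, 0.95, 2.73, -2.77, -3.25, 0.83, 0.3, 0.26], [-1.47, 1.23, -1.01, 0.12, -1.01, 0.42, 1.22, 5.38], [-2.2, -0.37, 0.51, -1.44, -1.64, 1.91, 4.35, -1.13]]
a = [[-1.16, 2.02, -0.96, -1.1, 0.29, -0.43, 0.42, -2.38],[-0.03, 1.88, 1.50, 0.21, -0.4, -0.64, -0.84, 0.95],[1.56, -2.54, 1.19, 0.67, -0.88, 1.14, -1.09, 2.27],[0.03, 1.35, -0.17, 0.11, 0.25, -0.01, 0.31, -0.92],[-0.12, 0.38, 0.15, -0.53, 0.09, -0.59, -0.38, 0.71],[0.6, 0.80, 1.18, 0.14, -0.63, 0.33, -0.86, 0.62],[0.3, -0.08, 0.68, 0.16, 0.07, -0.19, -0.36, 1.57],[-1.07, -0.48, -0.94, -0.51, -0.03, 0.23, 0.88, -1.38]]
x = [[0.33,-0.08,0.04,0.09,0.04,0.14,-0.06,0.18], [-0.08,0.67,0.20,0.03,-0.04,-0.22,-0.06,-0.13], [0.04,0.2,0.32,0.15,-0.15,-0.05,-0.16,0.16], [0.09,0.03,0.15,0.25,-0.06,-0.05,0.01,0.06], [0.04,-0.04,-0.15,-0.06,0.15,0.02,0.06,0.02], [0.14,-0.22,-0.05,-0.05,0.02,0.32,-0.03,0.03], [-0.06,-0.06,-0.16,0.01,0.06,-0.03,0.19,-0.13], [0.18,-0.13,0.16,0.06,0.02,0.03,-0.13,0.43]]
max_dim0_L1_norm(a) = 10.8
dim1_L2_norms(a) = [3.7, 2.83, 4.38, 1.69, 1.21, 2.01, 1.79, 2.29]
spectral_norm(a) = 6.25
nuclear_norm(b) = 42.25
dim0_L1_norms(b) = [12.26, 13.15, 12.67, 14.24, 18.93, 8.18, 10.08, 20.51]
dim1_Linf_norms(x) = [0.33, 0.67, 0.32, 0.25, 0.15, 0.32, 0.19, 0.43]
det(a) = -0.00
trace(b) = 4.65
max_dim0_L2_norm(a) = 4.22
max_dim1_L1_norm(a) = 11.34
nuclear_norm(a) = 13.78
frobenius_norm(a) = 7.60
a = b @ x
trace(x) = 2.66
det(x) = -0.00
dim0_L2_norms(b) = [5.25, 5.73, 5.16, 6.16, 9.03, 3.96, 5.03, 8.53]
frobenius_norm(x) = 1.30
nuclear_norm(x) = 2.67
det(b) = 22222.93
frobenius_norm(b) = 17.89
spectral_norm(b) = 11.80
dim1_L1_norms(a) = [8.76, 6.45, 11.34, 3.15, 2.95, 5.16, 3.41, 5.52]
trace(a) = 0.70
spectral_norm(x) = 0.92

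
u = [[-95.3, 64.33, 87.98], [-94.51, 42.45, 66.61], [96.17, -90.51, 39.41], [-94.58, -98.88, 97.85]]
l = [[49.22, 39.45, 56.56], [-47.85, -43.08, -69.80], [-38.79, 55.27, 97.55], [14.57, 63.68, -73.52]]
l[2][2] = 97.55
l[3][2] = -73.52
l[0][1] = 39.45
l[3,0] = 14.57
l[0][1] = 39.45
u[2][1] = -90.51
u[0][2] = 87.98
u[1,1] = 42.45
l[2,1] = 55.27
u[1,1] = 42.45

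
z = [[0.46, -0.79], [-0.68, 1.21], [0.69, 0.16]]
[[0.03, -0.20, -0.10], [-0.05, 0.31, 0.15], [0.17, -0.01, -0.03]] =z @ [[0.23, -0.06, -0.06], [0.09, 0.22, 0.09]]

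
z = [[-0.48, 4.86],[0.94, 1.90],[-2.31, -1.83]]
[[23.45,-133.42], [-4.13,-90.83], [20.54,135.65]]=z @ [[-11.79,-34.29], [3.66,-30.84]]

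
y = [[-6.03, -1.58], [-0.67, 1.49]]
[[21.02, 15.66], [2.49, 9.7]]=y@[[-3.51,  -3.85],[0.09,  4.78]]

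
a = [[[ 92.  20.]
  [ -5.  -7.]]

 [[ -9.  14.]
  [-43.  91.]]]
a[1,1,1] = 91.0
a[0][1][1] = -7.0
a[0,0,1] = 20.0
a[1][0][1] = 14.0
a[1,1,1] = 91.0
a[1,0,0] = -9.0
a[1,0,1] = 14.0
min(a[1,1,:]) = -43.0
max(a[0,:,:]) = 92.0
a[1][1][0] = -43.0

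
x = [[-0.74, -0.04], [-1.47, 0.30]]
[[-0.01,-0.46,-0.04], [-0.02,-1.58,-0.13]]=x @ [[0.01, 0.72, 0.06], [-0.03, -1.73, -0.15]]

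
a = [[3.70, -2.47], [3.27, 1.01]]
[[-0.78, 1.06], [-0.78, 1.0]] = a @ [[-0.23,0.3], [-0.03,0.02]]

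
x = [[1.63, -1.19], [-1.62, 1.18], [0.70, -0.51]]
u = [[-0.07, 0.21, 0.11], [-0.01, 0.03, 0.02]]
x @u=[[-0.1, 0.31, 0.16],[0.1, -0.3, -0.15],[-0.04, 0.13, 0.07]]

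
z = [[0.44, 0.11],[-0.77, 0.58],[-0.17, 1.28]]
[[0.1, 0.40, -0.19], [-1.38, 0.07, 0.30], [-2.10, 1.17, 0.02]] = z @ [[0.62, 0.66, -0.42], [-1.56, 1.00, -0.04]]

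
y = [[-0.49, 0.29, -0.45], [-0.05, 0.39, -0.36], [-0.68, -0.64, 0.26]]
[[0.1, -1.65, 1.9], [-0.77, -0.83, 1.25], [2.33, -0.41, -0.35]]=y @ [[-2.7, 1.91, -1.27], [0.46, -1.00, 1.01], [3.02, 0.95, -2.19]]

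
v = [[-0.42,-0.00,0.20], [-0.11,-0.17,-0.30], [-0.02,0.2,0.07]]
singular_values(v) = [0.47, 0.39, 0.14]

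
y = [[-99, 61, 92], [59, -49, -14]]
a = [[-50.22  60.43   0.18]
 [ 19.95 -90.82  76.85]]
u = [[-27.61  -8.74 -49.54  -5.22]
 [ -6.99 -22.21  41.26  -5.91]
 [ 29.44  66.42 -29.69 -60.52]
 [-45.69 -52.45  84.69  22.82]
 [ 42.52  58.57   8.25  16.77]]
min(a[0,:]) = -50.22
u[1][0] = -6.99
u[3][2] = 84.69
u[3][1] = -52.45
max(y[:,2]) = 92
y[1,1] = -49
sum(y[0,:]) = 54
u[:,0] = [-27.61, -6.99, 29.44, -45.69, 42.52]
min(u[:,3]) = -60.52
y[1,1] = -49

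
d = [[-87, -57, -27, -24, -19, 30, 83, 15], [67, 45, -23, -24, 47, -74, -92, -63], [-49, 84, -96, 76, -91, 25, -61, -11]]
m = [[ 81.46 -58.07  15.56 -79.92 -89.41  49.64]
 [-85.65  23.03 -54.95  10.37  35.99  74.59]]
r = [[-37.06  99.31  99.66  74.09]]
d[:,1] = [-57, 45, 84]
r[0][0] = -37.06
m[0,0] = 81.46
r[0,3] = 74.09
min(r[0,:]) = -37.06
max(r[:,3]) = 74.09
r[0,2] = 99.66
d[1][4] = 47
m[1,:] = [-85.65, 23.03, -54.95, 10.37, 35.99, 74.59]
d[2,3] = 76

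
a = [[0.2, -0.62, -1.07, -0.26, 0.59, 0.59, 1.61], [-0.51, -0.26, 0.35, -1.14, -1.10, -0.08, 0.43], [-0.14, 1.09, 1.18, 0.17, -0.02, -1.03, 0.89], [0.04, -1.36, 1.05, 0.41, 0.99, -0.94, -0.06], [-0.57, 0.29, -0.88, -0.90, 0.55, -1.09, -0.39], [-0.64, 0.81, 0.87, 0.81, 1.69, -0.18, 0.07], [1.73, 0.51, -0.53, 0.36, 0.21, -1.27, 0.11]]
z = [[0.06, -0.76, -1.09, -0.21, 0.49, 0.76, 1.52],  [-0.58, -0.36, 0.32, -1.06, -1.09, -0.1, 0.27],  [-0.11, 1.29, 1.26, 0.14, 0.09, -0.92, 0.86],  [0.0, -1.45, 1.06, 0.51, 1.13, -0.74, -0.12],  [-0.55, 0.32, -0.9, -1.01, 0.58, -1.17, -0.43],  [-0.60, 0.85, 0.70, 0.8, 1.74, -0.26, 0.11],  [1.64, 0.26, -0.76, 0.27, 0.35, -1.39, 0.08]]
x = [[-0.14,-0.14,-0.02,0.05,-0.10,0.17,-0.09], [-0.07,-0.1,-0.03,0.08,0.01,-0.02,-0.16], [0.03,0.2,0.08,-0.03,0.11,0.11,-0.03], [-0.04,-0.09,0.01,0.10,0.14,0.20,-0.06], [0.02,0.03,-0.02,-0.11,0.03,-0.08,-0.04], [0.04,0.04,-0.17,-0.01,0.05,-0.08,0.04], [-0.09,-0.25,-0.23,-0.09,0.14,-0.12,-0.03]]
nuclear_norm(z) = 13.79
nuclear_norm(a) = 13.79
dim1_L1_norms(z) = [4.89, 3.78, 4.67, 5.01, 4.96, 5.06, 4.75]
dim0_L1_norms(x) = [0.43, 0.85, 0.56, 0.47, 0.58, 0.78, 0.45]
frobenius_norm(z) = 5.75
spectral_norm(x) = 0.48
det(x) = -0.00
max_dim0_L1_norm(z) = 6.09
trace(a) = 2.01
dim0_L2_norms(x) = [0.19, 0.38, 0.3, 0.2, 0.25, 0.33, 0.21]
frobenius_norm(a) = 5.65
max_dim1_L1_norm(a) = 5.07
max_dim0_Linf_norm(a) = 1.73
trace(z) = 1.87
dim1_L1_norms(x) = [0.71, 0.47, 0.59, 0.64, 0.33, 0.43, 0.95]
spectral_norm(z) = 3.17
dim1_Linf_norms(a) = [1.61, 1.14, 1.18, 1.36, 1.09, 1.69, 1.73]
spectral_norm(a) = 3.10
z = a + x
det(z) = 4.08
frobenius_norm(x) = 0.72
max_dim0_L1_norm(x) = 0.85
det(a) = 25.63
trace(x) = -0.14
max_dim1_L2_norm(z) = 2.34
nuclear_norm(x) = 1.59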